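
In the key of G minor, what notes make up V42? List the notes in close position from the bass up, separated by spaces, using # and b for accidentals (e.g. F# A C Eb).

In G minor, scale degree 5 is D. The dominant is major (leading tone raised), so V is a dominant seventh chord.
Stacking thirds from D gives D-F#-A-C.
With the 42 figure the chord is in third inversion; from the bass C upward in close position it reads C-D-F#-A.

C D F# A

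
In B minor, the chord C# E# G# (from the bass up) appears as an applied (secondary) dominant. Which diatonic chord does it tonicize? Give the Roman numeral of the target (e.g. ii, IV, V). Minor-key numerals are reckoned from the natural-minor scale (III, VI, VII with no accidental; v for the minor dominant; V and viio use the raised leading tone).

V

The chord is a major triad on C#.
A dominant resolves down a perfect fifth: C# → F#. In B minor, F# is scale degree 5, i.e. V.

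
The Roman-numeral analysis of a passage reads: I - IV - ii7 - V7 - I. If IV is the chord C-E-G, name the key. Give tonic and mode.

The chord C is a major triad rooted on C; its label is IV.
IV on C implies C is the subdominant; that puts the tonic at G, and the uppercase numeral fits major mode.

G major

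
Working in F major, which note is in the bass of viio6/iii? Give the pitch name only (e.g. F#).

B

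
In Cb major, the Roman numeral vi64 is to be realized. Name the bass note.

vi in Cb major has root Ab; the chord is Ab-Cb-Eb.
The figure 64 means second inversion — the fifth is in the bass.

Eb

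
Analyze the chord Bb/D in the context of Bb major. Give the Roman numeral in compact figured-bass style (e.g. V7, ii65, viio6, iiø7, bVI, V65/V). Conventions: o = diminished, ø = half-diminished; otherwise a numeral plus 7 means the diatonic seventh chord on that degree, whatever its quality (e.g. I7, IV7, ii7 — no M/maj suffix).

I6

The pitches Bb-D-F form a major triad rooted on Bb.
Bb is scale degree 1 in Bb major, and a major triad on that degree is written I.
With D in the bass the chord is in first inversion, so the figured bass is 6.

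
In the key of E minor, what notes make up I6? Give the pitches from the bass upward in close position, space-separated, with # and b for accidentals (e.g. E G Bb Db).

G# B E

Scale degree 1 in E minor is E; here the chord built on it is altered to a major triad. I6 is the major tonic (Picardy third), borrowed from the parallel major.
So the chord is E-G#-B.
The figured bass 6 indicates first inversion, placing the third (G#) in the bass: G#-B-E.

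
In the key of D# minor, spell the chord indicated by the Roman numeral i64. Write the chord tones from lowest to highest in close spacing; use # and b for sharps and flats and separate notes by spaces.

In D# minor, the tonic is D#, and the diatonic chord built there is a minor triad.
Stacking thirds from D# gives D#-F#-A#.
The figured bass 64 indicates second inversion, placing the fifth (A#) in the bass: A#-D#-F#.

A# D# F#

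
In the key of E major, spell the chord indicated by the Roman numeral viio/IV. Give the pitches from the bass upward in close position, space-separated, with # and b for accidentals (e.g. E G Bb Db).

G# B D

The slash marks an applied leading-tone chord: viio of IV. In E major, IV is A, so the leading tone to it is G#, a half step below.
Building a diminished triad on G# gives G#-B-D.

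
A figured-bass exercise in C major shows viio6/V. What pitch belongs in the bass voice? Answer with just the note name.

A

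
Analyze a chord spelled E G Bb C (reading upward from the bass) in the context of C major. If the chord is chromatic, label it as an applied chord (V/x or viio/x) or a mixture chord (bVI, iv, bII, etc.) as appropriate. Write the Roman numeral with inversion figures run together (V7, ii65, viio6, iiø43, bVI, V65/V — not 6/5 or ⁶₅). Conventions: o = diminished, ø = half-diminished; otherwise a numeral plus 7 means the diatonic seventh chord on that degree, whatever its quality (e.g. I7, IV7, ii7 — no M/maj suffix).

Stacked in thirds the chord is C-E-G-Bb: a dominant seventh chord on C.
C is not a diatonic chord root with this quality in C major, but it lies a perfect fifth above F (IV), so the chord functions as an applied dominant of IV.
With E in the bass the chord is in first inversion, so the figured bass is 65.

V65/IV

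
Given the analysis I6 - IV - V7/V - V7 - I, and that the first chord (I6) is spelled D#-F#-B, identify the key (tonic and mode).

B major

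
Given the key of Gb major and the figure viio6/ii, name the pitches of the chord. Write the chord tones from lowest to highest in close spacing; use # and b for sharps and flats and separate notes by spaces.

Bb Db G

The slash marks an applied leading-tone chord: viio of ii. In Gb major, ii is Ab, so the leading tone to it is G, a half step below.
Building a diminished triad on G gives G-Bb-Db.
The figured bass 6 indicates first inversion, placing the third (Bb) in the bass: Bb-Db-G.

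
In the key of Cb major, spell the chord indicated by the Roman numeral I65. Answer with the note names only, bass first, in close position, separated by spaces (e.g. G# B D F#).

In Cb major, scale degree 1 is Cb, and the diatonic chord built there is a major seventh chord.
That chord is spelled Cb-Eb-Gb-Bb.
The figured bass 65 indicates first inversion, placing the third (Eb) in the bass: Eb-Gb-Bb-Cb.

Eb Gb Bb Cb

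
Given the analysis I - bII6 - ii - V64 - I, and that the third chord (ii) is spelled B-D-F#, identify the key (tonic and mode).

A major

The anchor chord is a minor triad on B, labeled ii.
If B is scale degree 2 and the mode makes that degree carry a minor triad, the tonic is A and the mode is major.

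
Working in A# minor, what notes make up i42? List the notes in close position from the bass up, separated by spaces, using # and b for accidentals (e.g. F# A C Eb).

The numeral's case and figure indicate a minor seventh chord. In A# minor its root, the tonic, is A#.
Stacking thirds from A# gives A#-C#-E#-G#.
With the 42 figure the chord is in third inversion; from the bass G# upward in close position it reads G#-A#-C#-E#.

G# A# C# E#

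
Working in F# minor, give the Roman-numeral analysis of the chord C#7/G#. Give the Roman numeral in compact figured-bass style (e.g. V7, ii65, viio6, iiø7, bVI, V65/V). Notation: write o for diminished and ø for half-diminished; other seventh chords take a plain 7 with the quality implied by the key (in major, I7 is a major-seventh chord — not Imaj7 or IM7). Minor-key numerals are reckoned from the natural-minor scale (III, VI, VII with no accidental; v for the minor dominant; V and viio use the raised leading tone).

V43

Stacked in thirds the chord is C#-E#-G#-B: a dominant seventh chord on C#.
In F# minor, C# is the dominant; the diatonic dominant seventh chord there is V7.
With G# in the bass the chord is in second inversion, so the figured bass is 43.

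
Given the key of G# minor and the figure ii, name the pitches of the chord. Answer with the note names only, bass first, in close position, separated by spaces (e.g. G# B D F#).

A# C# E#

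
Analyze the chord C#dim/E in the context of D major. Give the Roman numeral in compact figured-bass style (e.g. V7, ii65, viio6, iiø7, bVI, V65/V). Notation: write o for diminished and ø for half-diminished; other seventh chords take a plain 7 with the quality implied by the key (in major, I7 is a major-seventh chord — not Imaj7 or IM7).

viio6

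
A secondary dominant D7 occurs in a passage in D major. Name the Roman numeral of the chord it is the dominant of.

IV

The chord is a dominant seventh chord on D.
A dominant resolves down a perfect fifth: D → G. In D major, G is scale degree 4, i.e. IV.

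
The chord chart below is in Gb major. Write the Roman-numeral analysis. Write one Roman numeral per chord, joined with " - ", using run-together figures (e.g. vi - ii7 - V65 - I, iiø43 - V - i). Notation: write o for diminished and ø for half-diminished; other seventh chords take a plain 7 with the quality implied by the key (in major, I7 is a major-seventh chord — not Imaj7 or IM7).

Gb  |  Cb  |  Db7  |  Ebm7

I - IV - V7 - vi7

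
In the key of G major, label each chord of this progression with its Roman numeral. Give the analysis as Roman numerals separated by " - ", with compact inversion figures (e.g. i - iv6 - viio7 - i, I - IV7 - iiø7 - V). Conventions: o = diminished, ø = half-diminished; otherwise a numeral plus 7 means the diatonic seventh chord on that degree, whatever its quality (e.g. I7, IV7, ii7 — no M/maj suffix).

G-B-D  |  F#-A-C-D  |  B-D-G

G-B-D has root G, degree 1 in G major, so I.
F#-A-C-D: root D is the dominant; dominant seventh chord there is V65.
B-D-G: root G is the tonic; major triad there is I6.

I - V65 - I6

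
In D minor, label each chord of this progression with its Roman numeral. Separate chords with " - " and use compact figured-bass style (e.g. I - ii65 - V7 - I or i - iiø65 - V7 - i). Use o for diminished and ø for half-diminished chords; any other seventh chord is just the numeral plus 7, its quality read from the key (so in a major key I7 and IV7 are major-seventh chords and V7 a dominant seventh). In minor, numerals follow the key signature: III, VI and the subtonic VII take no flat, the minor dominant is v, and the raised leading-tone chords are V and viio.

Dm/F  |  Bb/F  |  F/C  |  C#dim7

Dm/F: minor triad on D = scale degree 1 → i6.
Bb/F: root Bb is the submediant; major triad there is VI64.
F/C: root F is the mediant; major triad there is III64.
C#dim7: root C# is the leading tone; fully diminished seventh chord there is viio7.

i6 - VI64 - III64 - viio7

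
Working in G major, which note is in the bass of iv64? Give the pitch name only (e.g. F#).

G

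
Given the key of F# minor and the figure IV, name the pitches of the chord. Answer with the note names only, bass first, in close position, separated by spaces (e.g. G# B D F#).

B D# F#

IV is the major subdominant, borrowed from the parallel major. In F# minor that root is B.
So the chord is B-D#-F#.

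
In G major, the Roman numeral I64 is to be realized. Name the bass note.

D

I in G major has root G; the chord is G-B-D.
The figure 64 means second inversion — the fifth is in the bass.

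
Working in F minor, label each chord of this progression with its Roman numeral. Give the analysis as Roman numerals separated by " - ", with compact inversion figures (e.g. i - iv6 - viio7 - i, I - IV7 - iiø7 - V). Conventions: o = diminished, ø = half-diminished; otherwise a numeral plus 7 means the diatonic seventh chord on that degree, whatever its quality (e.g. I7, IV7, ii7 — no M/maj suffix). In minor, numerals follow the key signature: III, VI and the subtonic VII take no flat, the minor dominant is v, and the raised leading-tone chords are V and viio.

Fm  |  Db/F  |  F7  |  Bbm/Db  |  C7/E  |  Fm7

i - VI6 - V7/iv - iv6 - V65 - i7

Fm: root F is the tonic; minor triad there is i.
Db/F has root Db, degree 6 in F minor, so VI6.
F7 is the secondary dominant of iv (dominant seventh chord on F): V7/iv.
Bbm/Db has root Bb, degree 4 in F minor, so iv6.
C7/E: root C is the dominant; dominant seventh chord there is V65.
Fm7: root F is the tonic; minor seventh chord there is i7.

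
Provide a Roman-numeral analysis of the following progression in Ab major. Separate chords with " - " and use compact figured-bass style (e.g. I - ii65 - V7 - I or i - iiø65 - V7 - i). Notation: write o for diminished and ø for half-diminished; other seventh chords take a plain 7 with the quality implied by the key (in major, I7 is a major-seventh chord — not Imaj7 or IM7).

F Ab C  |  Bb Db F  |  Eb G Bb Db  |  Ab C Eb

vi - ii - V7 - I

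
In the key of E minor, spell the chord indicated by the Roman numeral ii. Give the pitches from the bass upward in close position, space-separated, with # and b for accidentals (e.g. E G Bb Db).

F# A C#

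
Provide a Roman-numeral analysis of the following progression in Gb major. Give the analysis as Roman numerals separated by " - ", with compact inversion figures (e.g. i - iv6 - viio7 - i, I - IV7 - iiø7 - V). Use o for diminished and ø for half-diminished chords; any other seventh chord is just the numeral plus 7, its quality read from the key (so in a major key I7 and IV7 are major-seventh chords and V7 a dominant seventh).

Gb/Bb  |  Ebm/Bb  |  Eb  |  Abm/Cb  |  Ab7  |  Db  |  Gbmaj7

I6 - vi64 - V/ii - ii6 - V7/V - V - I7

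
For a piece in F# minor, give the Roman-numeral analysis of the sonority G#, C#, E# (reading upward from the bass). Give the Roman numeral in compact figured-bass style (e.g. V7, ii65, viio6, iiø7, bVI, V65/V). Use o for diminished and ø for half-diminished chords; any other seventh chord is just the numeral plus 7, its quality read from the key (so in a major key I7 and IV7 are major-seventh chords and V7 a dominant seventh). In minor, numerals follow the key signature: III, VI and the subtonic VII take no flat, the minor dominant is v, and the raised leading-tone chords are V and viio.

V64

Stacked in thirds the chord is C#-E#-G#: a major triad on C#.
In F# minor, C# is the dominant; the diatonic major triad there is V.
With G# in the bass the chord is in second inversion, so the figured bass is 64.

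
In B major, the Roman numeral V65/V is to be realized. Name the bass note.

The applied chord V65/V is rooted on C#: C#-E#-G#-B.
The figure 65 means first inversion — the third is in the bass.

E#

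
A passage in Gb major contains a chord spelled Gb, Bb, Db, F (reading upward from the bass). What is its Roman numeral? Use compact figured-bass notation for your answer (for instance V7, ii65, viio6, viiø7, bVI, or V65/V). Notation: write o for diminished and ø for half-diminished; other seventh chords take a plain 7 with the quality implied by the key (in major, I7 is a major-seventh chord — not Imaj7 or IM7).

Stacked in thirds the chord is Gb-Bb-Db-F: a major seventh chord on Gb.
Gb is scale degree 1 in Gb major, and a major seventh chord on that degree is written I7.

I7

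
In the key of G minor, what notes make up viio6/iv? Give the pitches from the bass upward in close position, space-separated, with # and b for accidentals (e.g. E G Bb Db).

viio6/iv is a secondary leading-tone chord. The target iv is C in G minor; the applied chord is rooted a semitone below, on B.
Building a diminished triad on B gives B-D-F.
The figured bass 6 indicates first inversion, placing the third (D) in the bass: D-F-B.

D F B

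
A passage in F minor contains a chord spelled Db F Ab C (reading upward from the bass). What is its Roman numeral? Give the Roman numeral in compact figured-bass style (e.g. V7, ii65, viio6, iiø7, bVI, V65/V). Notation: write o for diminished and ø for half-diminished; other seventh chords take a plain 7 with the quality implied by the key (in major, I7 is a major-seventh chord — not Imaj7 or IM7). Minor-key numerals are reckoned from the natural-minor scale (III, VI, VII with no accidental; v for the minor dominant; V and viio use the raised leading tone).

VI7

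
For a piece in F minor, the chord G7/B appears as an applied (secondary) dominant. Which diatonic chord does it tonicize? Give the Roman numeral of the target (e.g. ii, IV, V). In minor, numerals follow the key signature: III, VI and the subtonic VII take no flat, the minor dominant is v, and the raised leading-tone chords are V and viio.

V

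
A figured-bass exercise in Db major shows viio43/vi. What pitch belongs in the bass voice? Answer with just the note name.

The applied chord viio43/vi is rooted on A: A-C-Eb-Gb.
The figure 43 means second inversion — the fifth is in the bass.

Eb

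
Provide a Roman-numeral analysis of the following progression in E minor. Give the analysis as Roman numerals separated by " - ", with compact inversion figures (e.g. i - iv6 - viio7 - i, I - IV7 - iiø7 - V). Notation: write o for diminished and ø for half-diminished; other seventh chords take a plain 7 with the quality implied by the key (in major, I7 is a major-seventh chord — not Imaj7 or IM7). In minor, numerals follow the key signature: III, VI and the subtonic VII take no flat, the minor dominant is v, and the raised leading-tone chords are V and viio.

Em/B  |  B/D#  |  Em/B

i64 - V6 - i64

Em/B: minor triad on E = scale degree 1 → i64.
B/D#: root B is the dominant; major triad there is V6.
Em/B: minor triad on E = scale degree 1 → i64.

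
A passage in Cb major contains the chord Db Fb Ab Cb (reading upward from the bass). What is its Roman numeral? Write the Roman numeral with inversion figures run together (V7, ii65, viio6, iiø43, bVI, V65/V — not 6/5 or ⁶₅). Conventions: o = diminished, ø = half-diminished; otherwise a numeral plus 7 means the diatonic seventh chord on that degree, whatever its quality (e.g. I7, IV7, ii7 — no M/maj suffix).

ii7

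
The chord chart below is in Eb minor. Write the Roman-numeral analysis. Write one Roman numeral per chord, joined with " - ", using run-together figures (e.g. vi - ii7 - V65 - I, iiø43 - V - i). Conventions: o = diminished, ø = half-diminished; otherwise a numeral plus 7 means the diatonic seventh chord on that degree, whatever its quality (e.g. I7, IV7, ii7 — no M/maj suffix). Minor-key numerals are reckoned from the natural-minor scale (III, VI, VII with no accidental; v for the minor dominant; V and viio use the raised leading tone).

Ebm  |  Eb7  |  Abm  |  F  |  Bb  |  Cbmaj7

Ebm: root Eb is the tonic; minor triad there is i.
Eb7: a dominant seventh chord on Eb, the applied dominant of iv → V7/iv.
Abm: minor triad on Ab = scale degree 4 → iv.
F: chromatic; F is V of V, so V/V.
Bb has root Bb, degree 5 in Eb minor, so V.
Cbmaj7 has root Cb, degree 6 in Eb minor, so VI7.

i - V7/iv - iv - V/V - V - VI7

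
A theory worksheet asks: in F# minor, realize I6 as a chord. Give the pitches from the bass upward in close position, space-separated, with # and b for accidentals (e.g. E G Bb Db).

A# C# F#

Scale degree 1 in F# minor is F#; here the chord built on it is altered to a major triad. I6 is the major tonic (Picardy third), borrowed from the parallel major.
So the chord is F#-A#-C#.
The figured bass 6 indicates first inversion, placing the third (A#) in the bass: A#-C#-F#.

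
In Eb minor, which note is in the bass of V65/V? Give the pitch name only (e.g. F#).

A

The applied chord V65/V is rooted on F: F-A-C-Eb.
The figure 65 means first inversion — the third is in the bass.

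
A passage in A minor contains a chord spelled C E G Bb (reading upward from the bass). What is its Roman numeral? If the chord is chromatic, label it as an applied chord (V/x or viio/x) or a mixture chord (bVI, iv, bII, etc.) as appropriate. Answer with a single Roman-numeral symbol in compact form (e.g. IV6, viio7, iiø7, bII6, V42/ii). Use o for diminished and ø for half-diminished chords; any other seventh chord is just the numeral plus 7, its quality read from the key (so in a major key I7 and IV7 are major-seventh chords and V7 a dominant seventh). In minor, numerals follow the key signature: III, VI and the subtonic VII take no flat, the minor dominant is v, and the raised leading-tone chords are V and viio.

Stacked in thirds the chord is C-E-G-Bb: a dominant seventh chord on C.
C is not a diatonic chord root with this quality in A minor, but it lies a perfect fifth above F (VI), so the chord functions as an applied dominant of VI.

V7/VI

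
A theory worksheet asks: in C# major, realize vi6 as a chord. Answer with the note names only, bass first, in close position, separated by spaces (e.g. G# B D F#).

C# E# A#

The numeral's case and figure indicate a minor triad. In C# major its root, scale degree 6, is A#.
Stacking thirds from A# gives A#-C#-E#.
The figured bass 6 indicates first inversion, placing the third (C#) in the bass: C#-E#-A#.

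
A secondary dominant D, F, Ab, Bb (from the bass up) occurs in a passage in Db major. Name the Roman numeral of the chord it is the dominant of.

ii

The chord is a dominant seventh chord on Bb.
A dominant resolves down a perfect fifth: Bb → Eb. In Db major, Eb is scale degree 2, i.e. ii.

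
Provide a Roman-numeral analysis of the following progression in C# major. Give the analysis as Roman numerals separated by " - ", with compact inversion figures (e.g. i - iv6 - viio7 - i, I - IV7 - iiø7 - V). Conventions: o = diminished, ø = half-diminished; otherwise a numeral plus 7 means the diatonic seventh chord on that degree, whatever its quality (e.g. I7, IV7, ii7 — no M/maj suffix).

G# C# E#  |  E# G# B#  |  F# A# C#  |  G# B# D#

I64 - iii - IV - V

G#-C#-E# has root C#, degree 1 in C# major, so I64.
E#-G#-B# has root E#, degree 3 in C# major, so iii.
F#-A#-C#: major triad on F# = scale degree 4 → IV.
G#-B#-D#: root G# is the dominant; major triad there is V.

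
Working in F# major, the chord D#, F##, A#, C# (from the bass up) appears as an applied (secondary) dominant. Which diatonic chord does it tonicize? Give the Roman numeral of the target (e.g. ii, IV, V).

ii

The chord is a dominant seventh chord on D#.
A dominant resolves down a perfect fifth: D# → G#. In F# major, G# is scale degree 2, i.e. ii.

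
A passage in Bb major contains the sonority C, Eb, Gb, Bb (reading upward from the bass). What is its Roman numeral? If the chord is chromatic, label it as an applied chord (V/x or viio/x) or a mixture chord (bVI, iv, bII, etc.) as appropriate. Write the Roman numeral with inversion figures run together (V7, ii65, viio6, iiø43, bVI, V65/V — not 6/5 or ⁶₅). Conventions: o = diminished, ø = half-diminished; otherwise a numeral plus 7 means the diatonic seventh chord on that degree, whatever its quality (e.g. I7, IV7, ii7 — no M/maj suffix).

The pitches C-Eb-Gb-Bb form a half-diminished seventh chord rooted on C.
C is the second degree of Bb major. This is the half-diminished supertonic seventh, borrowed from the parallel minor.

iiø7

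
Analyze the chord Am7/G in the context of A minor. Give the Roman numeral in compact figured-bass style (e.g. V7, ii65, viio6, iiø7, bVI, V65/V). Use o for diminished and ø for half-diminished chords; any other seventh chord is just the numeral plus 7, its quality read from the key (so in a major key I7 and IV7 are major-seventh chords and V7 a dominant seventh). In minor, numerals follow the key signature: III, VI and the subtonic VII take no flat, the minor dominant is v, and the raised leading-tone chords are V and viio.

Stacked in thirds the chord is A-C-E-G: a minor seventh chord on A.
In A minor, A is the tonic; the diatonic minor seventh chord there is i7.
With G in the bass the chord is in third inversion, so the figured bass is 42.

i42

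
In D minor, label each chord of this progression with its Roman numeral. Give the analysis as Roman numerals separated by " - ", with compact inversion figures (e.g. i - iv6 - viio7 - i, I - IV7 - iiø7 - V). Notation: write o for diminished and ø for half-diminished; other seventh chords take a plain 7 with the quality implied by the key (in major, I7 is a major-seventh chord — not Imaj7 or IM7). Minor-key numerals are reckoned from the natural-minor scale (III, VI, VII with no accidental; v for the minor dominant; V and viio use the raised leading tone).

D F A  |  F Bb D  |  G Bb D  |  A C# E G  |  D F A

i - VI64 - iv - V7 - i

D-F-A: root D is the tonic; minor triad there is i.
F-Bb-D: major triad on Bb = scale degree 6 → VI64.
G-Bb-D: minor triad on G = scale degree 4 → iv.
A-C#-E-G: dominant seventh chord on A = scale degree 5 → V7.
D-F-A: minor triad on D = scale degree 1 → i.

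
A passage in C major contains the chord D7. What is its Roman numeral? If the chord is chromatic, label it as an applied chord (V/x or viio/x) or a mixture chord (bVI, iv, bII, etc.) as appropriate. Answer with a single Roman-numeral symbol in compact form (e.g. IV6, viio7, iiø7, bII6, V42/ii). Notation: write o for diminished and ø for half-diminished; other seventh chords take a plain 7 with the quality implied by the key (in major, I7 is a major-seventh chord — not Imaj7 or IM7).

V7/V

Stacked in thirds the chord is D-F#-A-C: a dominant seventh chord on D.
D is not a diatonic chord root with this quality in C major, but it lies a perfect fifth above G (V), so the chord functions as an applied dominant of V.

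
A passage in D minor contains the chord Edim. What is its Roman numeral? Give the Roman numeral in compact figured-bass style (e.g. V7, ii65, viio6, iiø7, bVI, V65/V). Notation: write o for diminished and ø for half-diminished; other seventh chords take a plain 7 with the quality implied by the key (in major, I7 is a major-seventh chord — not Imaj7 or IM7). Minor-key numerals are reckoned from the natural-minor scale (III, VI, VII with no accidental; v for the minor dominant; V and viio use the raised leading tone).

Stacked in thirds the chord is E-G-Bb: a diminished triad on E.
E is scale degree 2 in D minor, and a diminished triad on that degree is written iio.

iio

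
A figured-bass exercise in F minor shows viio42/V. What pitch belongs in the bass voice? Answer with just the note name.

Ab

The applied chord viio42/V is rooted on B: B-D-F-Ab.
The figure 42 means third inversion — the seventh is in the bass.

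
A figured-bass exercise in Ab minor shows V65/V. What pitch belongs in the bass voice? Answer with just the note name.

D

The applied chord V65/V is rooted on Bb: Bb-D-F-Ab.
The figure 65 means first inversion — the third is in the bass.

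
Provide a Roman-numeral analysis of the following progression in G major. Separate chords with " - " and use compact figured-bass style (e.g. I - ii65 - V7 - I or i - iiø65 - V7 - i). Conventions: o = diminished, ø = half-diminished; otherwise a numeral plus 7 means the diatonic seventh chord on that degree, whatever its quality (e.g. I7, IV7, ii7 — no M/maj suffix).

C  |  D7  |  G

IV - V7 - I

C has root C, degree 4 in G major, so IV.
D7: root D is the dominant; dominant seventh chord there is V7.
G has root G, degree 1 in G major, so I.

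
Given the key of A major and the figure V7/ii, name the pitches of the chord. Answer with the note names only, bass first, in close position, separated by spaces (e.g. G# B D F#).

F# A# C# E

The slash means an applied dominant: we want the dominant of ii. In A major, ii is B minor, and its dominant is built on F#.
Building a dominant seventh chord on F# gives F#-A#-C#-E.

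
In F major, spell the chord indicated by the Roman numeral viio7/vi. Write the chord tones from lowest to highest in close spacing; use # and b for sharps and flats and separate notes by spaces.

C# E G Bb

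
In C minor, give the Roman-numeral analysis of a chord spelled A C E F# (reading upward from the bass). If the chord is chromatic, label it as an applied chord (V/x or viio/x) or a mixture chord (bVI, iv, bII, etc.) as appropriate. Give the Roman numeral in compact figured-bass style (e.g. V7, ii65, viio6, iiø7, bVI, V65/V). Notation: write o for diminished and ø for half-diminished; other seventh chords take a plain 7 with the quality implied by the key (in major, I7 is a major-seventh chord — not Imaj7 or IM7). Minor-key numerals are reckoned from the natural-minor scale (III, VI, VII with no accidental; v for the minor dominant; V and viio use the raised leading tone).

Stacked in thirds the chord is F#-A-C-E: a half-diminished seventh chord on F#.
F# sits a half step below G (V in C minor); a diminished chord there is the applied leading-tone chord of V.
With A in the bass the chord is in first inversion, so the figured bass is 65.

viiø65/V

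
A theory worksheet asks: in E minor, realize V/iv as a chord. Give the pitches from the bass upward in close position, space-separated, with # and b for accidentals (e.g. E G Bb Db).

E G# B

The slash means an applied dominant: we want the dominant of iv. In E minor, iv is A minor, and its dominant is built on E.
Building a major triad on E gives E-G#-B.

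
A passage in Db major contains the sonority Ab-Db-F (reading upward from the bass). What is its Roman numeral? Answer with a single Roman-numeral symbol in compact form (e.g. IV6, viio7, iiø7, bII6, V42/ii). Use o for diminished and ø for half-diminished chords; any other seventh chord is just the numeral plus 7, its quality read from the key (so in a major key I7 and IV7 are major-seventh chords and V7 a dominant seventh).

I64

The pitches Db-F-Ab form a major triad rooted on Db.
Db is scale degree 1 in Db major, and a major triad on that degree is written I.
With Ab in the bass the chord is in second inversion, so the figured bass is 64.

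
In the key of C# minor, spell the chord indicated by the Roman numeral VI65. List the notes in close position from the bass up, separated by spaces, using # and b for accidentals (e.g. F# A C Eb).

C# E G# A

In C# minor, the submediant is A, and the diatonic chord built there is a major seventh chord.
That chord is spelled A-C#-E-G#.
The figured bass 65 indicates first inversion, placing the third (C#) in the bass: C#-E-G#-A.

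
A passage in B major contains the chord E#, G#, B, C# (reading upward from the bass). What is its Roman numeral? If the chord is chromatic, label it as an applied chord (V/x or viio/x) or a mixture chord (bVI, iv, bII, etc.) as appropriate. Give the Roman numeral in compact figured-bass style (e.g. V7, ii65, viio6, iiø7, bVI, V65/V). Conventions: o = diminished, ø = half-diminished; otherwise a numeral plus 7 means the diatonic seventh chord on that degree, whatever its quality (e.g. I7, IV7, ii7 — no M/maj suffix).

V65/V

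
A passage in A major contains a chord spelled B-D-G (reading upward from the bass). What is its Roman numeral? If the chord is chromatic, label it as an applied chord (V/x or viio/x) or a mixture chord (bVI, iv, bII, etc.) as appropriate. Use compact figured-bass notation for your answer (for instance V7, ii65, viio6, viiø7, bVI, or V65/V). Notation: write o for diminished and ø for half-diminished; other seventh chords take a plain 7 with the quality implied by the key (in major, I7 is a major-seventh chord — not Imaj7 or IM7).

bVII6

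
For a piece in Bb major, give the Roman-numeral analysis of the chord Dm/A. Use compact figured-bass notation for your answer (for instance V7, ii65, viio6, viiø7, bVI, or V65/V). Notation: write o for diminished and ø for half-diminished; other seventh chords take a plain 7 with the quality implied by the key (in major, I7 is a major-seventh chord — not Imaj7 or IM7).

iii64

Stacked in thirds the chord is D-F-A: a minor triad on D.
D is scale degree 3 in Bb major, and a minor triad on that degree is written iii.
With A in the bass the chord is in second inversion, so the figured bass is 64.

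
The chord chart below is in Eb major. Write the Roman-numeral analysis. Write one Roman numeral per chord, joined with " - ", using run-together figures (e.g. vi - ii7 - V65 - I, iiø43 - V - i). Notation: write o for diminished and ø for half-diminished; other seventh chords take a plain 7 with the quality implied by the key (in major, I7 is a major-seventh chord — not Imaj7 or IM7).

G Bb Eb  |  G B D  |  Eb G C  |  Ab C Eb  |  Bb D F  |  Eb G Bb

I6 - V/vi - vi6 - IV - V - I

G-Bb-Eb: root Eb is the tonic; major triad there is I6.
G-B-D is the secondary dominant of vi (major triad on G): V/vi.
Eb-G-C: root C is the submediant; minor triad there is vi6.
Ab-C-Eb: major triad on Ab = scale degree 4 → IV.
Bb-D-F: root Bb is the dominant; major triad there is V.
Eb-G-Bb has root Eb, degree 1 in Eb major, so I.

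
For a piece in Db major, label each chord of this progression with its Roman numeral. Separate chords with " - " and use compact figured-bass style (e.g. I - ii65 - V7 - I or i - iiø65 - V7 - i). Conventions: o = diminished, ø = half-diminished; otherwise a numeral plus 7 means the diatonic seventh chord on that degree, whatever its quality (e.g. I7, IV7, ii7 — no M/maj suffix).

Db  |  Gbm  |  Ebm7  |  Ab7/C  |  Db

Db: root Db is the tonic; major triad there is I.
Gbm: Gb with this quality isn't in the key; it's iv, borrowed from the parallel minor.
Ebm7: root Eb is the supertonic; minor seventh chord there is ii7.
Ab7/C: dominant seventh chord on Ab = scale degree 5 → V65.
Db has root Db, degree 1 in Db major, so I.

I - iv - ii7 - V65 - I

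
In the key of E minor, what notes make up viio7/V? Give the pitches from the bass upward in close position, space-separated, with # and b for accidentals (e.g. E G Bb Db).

viio7/V is a secondary leading-tone chord. The target V is B in E minor; the applied chord is rooted a semitone below, on A#.
Building a fully diminished seventh chord on A# gives A#-C#-E-G.

A# C# E G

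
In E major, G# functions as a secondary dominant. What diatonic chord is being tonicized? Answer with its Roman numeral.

vi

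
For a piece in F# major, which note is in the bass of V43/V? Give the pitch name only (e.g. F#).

D#

The applied chord V43/V is rooted on G#: G#-B#-D#-F#.
The figure 43 means second inversion — the fifth is in the bass.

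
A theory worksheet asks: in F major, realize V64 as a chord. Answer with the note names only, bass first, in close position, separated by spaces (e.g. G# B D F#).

G C E

The numeral's case and figure indicate a major triad. In F major its root, scale degree 5, is C.
Stacking thirds from C gives C-E-G.
The figured bass 64 indicates second inversion, placing the fifth (G) in the bass: G-C-E.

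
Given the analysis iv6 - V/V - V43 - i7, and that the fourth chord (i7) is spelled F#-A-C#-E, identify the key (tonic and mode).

The chord F#m7 is a minor seventh chord rooted on F#; its label is i7.
If F# is scale degree 1 and the mode makes that degree carry a minor seventh chord, the tonic is F# and the mode is minor.

F# minor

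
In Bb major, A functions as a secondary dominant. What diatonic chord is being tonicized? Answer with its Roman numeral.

iii

The chord is a major triad on A.
A dominant resolves down a perfect fifth: A → D. In Bb major, D is scale degree 3, i.e. iii.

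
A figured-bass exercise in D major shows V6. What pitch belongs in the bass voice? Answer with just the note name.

V in D major has root A; the chord is A-C#-E.
The figure 6 means first inversion — the third is in the bass.

C#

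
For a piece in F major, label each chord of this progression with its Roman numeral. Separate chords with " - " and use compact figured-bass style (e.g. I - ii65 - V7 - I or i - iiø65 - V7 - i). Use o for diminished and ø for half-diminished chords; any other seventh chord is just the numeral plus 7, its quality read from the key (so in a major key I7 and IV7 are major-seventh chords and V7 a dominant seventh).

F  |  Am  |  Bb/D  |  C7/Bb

I - iii - IV6 - V42

F has root F, degree 1 in F major, so I.
Am: minor triad on A = scale degree 3 → iii.
Bb/D has root Bb, degree 4 in F major, so IV6.
C7/Bb has root C, degree 5 in F major, so V42.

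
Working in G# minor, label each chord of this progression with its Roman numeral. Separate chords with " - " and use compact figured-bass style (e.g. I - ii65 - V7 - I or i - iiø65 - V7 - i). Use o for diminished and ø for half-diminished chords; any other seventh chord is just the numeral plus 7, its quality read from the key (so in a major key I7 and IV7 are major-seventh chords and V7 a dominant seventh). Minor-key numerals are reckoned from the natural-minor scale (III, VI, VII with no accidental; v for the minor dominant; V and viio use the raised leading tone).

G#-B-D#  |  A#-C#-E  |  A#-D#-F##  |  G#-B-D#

i - iio - V64 - i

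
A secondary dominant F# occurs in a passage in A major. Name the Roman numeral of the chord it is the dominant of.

The chord is a major triad on F#.
A dominant resolves down a perfect fifth: F# → B. In A major, B is scale degree 2, i.e. ii.

ii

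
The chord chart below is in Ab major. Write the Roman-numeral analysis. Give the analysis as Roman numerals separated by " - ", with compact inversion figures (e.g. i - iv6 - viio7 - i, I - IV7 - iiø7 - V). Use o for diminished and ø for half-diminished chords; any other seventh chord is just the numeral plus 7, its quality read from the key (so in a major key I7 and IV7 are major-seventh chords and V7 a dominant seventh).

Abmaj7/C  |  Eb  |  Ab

I65 - V - I

Abmaj7/C has root Ab, degree 1 in Ab major, so I65.
Eb has root Eb, degree 5 in Ab major, so V.
Ab has root Ab, degree 1 in Ab major, so I.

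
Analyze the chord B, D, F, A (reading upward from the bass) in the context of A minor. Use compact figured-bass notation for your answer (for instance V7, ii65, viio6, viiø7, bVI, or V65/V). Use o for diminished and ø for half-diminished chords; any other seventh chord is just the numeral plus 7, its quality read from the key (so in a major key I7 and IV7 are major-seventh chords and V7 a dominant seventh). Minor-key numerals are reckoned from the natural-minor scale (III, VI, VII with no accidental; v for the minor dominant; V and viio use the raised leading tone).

iiø7

The pitches B-D-F-A form a half-diminished seventh chord rooted on B.
In A minor, B is the supertonic; the diatonic half-diminished seventh chord there is iiø7.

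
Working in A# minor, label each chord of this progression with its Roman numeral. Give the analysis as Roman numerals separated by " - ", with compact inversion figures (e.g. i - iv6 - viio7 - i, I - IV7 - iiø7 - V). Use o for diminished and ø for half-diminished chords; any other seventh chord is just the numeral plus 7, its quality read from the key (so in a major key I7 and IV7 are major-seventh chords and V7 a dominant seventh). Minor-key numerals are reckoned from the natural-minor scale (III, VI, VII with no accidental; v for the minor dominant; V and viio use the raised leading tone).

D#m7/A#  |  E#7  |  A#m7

D#m7/A# has root D#, degree 4 in A# minor, so iv43.
E#7: dominant seventh chord on E# = scale degree 5 → V7.
A#m7 has root A#, degree 1 in A# minor, so i7.

iv43 - V7 - i7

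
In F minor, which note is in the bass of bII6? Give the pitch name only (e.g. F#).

Bb

bII in F minor has root Gb; the chord is Gb-Bb-Db.
The figure 6 means first inversion — the third is in the bass.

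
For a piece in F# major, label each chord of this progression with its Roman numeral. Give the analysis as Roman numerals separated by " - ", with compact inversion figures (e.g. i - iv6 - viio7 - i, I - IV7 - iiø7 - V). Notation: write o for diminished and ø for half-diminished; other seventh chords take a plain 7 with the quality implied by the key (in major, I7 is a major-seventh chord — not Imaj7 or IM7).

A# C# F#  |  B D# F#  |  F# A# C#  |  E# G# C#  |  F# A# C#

I6 - IV - I - V6 - I

A#-C#-F#: major triad on F# = scale degree 1 → I6.
B-D#-F# has root B, degree 4 in F# major, so IV.
F#-A#-C#: major triad on F# = scale degree 1 → I.
E#-G#-C#: root C# is the dominant; major triad there is V6.
F#-A#-C#: major triad on F# = scale degree 1 → I.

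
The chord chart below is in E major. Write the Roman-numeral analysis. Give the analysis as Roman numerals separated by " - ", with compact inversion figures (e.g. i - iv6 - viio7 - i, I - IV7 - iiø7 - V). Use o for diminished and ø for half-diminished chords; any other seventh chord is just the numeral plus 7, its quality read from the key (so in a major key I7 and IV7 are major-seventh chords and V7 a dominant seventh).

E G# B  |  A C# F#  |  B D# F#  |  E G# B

E-G#-B: major triad on E = scale degree 1 → I.
A-C#-F# has root F#, degree 2 in E major, so ii6.
B-D#-F# has root B, degree 5 in E major, so V.
E-G#-B has root E, degree 1 in E major, so I.

I - ii6 - V - I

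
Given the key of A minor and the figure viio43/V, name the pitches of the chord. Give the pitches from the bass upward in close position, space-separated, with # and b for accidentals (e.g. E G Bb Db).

A C D# F#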